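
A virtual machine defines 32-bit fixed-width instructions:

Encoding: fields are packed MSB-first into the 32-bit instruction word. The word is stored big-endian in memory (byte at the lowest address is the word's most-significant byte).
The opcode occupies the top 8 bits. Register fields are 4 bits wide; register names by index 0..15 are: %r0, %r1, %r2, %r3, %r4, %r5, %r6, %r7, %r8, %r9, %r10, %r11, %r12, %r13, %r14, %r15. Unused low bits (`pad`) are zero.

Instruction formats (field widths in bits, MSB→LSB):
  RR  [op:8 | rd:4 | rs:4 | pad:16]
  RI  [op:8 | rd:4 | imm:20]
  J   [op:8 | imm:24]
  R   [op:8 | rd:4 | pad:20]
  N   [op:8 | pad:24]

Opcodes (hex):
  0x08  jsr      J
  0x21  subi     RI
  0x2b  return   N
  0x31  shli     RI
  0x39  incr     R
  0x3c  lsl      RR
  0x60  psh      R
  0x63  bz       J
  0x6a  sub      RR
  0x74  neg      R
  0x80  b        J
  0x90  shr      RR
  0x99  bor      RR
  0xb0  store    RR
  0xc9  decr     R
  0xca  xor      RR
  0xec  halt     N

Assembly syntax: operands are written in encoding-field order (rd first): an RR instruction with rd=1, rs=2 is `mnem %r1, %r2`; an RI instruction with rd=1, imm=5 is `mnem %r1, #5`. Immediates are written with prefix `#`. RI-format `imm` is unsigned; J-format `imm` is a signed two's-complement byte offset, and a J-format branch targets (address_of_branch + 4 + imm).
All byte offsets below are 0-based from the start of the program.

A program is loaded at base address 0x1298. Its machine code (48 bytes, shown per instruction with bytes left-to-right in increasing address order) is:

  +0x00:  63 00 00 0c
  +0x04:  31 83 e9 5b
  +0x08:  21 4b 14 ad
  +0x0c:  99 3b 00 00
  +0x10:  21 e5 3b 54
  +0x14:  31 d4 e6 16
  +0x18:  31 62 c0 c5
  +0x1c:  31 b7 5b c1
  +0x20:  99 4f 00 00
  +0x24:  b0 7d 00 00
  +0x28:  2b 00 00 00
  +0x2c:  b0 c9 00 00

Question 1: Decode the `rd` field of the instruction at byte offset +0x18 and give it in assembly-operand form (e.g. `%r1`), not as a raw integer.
off 0x18: read 31 62 c0 c5 as big → 0x3162c0c5
  top 8b → 0x31 → shli [RI]
  rd: (w>>20)&0xf=0x6 → %r6
  imm: (w>>0)&0xfffff=0x2c0c5 → #180421

%r6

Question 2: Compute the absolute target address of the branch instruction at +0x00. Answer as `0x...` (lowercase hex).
+0x00: 63 00 00 0c ⇒ word 0x6300000c (big)
  top 8b → 0x63 → bz [J]
  [23:0] imm=12 = #12
  target = base 0x1298 + off 0x00 + 4 + imm 12 = 0x12a8

0x12a8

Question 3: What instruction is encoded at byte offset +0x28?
[28] 2b 00 00 00 → 0x2b000000
  op=0x2b000000>>24=0x2b ⇒ return (N)

return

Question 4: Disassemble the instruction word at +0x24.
store %r7, %r13

[24] b0 7d 00 00 → 0xb07d0000
  op=0xb07d0000>>24=0xb0 ⇒ store (RR)
  rd: (w>>20)&0xf=0x7 → %r7
  rs: (w>>16)&0xf=0xd → %r13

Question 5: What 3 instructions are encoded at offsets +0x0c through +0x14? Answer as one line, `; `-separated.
@+0c  big-endian(99 3b 00 00) = 0x993b0000
  op=0x993b0000>>24=0x99 ⇒ bor (RR)
  [23:20] rd=3 = %r3
  [19:16] rs=11 = %r11
@+10  big-endian(21 e5 3b 54) = 0x21e53b54
  op=0x21e53b54>>24=0x21 ⇒ subi (RI)
  [23:20] rd=14 = %r14
  [19:0] imm=342868 = #342868
@+14  big-endian(31 d4 e6 16) = 0x31d4e616
  op=0x31d4e616>>24=0x31 ⇒ shli (RI)
  [23:20] rd=13 = %r13
  [19:0] imm=321046 = #321046

bor %r3, %r11; subi %r14, #342868; shli %r13, #321046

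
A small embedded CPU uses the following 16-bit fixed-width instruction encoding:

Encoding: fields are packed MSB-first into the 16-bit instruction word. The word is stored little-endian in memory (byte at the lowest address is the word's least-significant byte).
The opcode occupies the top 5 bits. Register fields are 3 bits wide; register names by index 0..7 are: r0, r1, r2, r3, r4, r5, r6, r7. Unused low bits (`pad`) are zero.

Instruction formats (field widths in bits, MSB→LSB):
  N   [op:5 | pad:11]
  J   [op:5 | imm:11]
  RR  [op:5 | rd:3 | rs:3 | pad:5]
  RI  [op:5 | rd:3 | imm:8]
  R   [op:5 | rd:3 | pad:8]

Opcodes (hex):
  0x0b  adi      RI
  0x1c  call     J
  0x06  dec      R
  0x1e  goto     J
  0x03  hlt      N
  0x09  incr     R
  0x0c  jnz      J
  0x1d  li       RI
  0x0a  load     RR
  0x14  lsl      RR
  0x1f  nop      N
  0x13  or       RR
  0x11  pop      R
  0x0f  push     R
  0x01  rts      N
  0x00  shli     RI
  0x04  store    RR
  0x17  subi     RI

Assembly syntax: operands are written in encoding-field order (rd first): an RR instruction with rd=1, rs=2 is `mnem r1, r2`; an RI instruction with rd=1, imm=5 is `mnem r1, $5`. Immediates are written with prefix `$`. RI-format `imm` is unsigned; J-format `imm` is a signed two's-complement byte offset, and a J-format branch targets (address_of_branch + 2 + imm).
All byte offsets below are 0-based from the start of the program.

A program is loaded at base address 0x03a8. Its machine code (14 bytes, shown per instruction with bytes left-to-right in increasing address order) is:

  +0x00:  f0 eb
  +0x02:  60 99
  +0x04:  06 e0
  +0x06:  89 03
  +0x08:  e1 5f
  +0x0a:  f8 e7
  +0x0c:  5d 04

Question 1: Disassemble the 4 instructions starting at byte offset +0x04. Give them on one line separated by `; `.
[04] 06 e0 → 0xe006
  opcode bits[15:11]=0x1c: call/J
  imm: (w>>0)&0x7ff=0x6 → $6
[06] 89 03 → 0x0389
  opcode bits[15:11]=0x0: shli/RI
  rd: (w>>8)&0x7=0x3 → r3
  imm: (w>>0)&0xff=0x89 → $137
[08] e1 5f → 0x5fe1
  opcode bits[15:11]=0xb: adi/RI
  rd: (w>>8)&0x7=0x7 → r7
  imm: (w>>0)&0xff=0xe1 → $225
[0a] f8 e7 → 0xe7f8
  opcode bits[15:11]=0x1c: call/J
  imm: (w>>0)&0x7ff=0x7f8 (s11→-8) → $-8

call $6; shli r3, $137; adi r7, $225; call $-8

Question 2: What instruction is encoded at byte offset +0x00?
li r3, $240

+0x00: f0 eb ⇒ word 0xebf0 (little)
  opcode bits[15:11]=0x1d: li/RI
  rd: (w>>8)&0x7=0x3 → r3
  imm: (w>>0)&0xff=0xf0 → $240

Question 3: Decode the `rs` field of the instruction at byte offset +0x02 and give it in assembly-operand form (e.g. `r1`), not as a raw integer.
off 0x02: read 60 99 as little → 0x9960
  op=0x9960>>11=0x13 ⇒ or (RR)
  rd: (w>>8)&0x7=0x1 → r1
  rs: (w>>5)&0x7=0x3 → r3

r3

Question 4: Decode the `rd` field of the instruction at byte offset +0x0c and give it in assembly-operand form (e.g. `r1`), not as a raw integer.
r4

off 0x0c: read 5d 04 as little → 0x045d
  op=0x045d>>11=0x0 ⇒ shli (RI)
  rd: (w>>8)&0x7=0x4 → r4
  imm: (w>>0)&0xff=0x5d → $93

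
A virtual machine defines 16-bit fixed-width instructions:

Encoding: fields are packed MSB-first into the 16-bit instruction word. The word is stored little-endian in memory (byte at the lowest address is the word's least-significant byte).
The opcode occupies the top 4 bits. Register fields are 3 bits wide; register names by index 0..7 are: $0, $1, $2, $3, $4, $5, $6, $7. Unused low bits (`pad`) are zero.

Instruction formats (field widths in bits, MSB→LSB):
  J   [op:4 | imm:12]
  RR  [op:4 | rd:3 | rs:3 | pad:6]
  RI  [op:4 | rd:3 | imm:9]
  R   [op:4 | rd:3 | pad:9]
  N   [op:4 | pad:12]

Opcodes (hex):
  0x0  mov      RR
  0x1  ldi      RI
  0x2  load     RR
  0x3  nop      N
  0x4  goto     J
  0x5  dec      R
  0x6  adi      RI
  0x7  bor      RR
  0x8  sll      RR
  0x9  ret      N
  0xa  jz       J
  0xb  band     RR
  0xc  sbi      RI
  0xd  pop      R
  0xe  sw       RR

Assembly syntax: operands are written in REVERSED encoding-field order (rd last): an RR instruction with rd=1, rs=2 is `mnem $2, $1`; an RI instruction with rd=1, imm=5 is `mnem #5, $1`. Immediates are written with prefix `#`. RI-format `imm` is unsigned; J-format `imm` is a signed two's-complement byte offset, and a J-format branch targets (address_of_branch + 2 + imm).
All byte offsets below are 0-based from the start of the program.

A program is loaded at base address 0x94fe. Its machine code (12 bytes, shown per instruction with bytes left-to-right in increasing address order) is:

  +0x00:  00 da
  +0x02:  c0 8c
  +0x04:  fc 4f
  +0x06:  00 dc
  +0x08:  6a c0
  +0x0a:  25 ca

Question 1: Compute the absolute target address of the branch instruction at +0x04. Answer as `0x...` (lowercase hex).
0x9500

off 0x04: read fc 4f as little → 0x4ffc
  op=0x4ffc>>12=0x4 ⇒ goto (J)
  imm: (w>>0)&0xfff=0xffc (s12→-4) → #-4
  target = base 0x94fe + off 0x04 + 2 + imm -4 = 0x9500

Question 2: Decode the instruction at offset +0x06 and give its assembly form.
pop $6

[06] 00 dc → 0xdc00
  top 4b → 0xd → pop [R]
  rd: (w>>9)&0x7=0x6 → $6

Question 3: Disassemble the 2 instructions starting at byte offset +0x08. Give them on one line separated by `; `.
sbi #106, $0; sbi #37, $5

off 0x08: read 6a c0 as little → 0xc06a
  top 4b → 0xc → sbi [RI]
  rd: (w>>9)&0x7=0x0 → $0
  imm: (w>>0)&0x1ff=0x6a → #106
off 0x0a: read 25 ca as little → 0xca25
  top 4b → 0xc → sbi [RI]
  rd: (w>>9)&0x7=0x5 → $5
  imm: (w>>0)&0x1ff=0x25 → #37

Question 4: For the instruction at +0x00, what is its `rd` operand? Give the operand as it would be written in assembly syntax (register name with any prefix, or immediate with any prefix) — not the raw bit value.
$5

[00] 00 da → 0xda00
  op=0xda00>>12=0xd ⇒ pop (R)
  rd@[11:9]=0x5 ⇒ $5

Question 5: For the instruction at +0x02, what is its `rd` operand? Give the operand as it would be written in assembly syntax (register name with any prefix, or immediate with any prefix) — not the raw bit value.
@+02  little-endian(c0 8c) = 0x8cc0
  op=0x8cc0>>12=0x8 ⇒ sll (RR)
  rd: (w>>9)&0x7=0x6 → $6
  rs: (w>>6)&0x7=0x3 → $3

$6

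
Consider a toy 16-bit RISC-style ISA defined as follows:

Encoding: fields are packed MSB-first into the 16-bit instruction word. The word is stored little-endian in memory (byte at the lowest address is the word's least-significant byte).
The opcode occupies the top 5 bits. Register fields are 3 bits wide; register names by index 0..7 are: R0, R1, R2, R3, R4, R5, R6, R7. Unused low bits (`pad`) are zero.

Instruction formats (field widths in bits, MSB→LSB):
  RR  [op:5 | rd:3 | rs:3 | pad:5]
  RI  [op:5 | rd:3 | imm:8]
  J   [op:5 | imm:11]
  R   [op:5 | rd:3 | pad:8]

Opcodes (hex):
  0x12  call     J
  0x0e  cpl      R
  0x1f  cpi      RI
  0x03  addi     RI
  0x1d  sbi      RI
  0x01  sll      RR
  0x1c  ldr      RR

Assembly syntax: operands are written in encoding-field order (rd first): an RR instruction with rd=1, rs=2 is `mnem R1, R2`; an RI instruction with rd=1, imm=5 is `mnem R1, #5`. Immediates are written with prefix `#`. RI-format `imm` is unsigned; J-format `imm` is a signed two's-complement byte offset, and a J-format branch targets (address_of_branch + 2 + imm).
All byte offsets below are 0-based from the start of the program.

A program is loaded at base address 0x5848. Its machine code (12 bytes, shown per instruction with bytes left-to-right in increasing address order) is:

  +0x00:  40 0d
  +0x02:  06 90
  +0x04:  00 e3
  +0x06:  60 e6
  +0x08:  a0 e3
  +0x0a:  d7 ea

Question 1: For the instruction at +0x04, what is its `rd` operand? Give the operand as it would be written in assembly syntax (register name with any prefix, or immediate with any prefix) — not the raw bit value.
+0x04: 00 e3 ⇒ word 0xe300 (little)
  opcode bits[15:11]=0x1c: ldr/RR
  rd@[10:8]=0x3 ⇒ R3
  rs@[7:5]=0x0 ⇒ R0

R3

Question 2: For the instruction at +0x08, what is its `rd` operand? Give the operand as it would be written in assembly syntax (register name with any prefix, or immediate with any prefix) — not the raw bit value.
+0x08: a0 e3 ⇒ word 0xe3a0 (little)
  top 5b → 0x1c → ldr [RR]
  [10:8] rd=3 = R3
  [7:5] rs=5 = R5

R3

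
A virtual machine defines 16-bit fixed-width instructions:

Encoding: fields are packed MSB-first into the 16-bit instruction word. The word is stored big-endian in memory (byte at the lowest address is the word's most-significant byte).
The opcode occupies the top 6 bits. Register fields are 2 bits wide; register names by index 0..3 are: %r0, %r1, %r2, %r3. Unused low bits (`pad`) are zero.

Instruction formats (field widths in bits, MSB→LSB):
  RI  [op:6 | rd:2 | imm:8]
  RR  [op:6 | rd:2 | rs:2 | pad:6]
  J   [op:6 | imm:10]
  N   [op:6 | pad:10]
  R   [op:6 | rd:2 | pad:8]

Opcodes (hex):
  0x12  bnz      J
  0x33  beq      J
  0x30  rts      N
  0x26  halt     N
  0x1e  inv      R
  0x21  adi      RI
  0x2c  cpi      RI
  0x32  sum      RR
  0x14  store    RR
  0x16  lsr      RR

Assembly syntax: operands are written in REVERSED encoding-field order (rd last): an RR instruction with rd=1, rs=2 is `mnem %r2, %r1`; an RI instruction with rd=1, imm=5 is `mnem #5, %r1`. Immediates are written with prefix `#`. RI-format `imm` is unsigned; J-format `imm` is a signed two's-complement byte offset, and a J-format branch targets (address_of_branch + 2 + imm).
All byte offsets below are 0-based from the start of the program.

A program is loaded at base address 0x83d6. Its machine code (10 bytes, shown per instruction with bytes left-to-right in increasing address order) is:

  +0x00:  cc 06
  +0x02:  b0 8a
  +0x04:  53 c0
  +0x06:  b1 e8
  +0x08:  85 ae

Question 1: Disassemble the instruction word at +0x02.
[02] b0 8a → 0xb08a
  op=0xb08a>>10=0x2c ⇒ cpi (RI)
  rd: (w>>8)&0x3=0x0 → %r0
  imm: (w>>0)&0xff=0x8a → #138

cpi #138, %r0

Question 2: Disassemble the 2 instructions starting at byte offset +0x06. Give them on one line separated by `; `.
cpi #232, %r1; adi #174, %r1

+0x06: b1 e8 ⇒ word 0xb1e8 (big)
  opcode bits[15:10]=0x2c: cpi/RI
  rd@[9:8]=0x1 ⇒ %r1
  imm@[7:0]=0xe8 ⇒ #232
+0x08: 85 ae ⇒ word 0x85ae (big)
  opcode bits[15:10]=0x21: adi/RI
  rd@[9:8]=0x1 ⇒ %r1
  imm@[7:0]=0xae ⇒ #174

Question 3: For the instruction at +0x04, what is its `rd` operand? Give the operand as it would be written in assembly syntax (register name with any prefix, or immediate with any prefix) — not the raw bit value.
@+04  big-endian(53 c0) = 0x53c0
  opcode bits[15:10]=0x14: store/RR
  rd@[9:8]=0x3 ⇒ %r3
  rs@[7:6]=0x3 ⇒ %r3

%r3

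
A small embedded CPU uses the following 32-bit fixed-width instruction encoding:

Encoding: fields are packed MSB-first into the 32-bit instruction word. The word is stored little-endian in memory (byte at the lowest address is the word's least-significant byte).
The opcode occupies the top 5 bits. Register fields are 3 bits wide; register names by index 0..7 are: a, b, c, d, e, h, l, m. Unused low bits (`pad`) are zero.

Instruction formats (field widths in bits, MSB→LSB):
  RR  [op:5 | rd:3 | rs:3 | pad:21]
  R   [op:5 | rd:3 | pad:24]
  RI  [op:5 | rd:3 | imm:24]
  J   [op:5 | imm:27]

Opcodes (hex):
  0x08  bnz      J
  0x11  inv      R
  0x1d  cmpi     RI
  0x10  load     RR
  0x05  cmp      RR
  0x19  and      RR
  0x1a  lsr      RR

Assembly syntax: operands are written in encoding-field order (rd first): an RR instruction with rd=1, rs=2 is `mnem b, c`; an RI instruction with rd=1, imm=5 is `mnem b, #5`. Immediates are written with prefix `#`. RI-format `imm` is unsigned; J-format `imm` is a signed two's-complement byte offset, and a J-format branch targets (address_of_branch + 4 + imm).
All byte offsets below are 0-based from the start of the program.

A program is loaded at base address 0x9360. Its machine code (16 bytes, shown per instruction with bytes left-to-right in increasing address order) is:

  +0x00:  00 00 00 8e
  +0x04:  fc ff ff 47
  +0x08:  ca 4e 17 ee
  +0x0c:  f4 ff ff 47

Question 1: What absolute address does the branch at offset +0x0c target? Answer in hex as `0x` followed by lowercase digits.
0x9364

[0c] f4 ff ff 47 → 0x47fffff4
  top 5b → 0x8 → bnz [J]
  imm@[26:0]=0x7fffff4 (s27→-12) ⇒ #-12
  target = base 0x9360 + off 0x0c + 4 + imm -12 = 0x9364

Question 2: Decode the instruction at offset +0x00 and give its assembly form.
off 0x00: read 00 00 00 8e as little → 0x8e000000
  op=0x8e000000>>27=0x11 ⇒ inv (R)
  rd: (w>>24)&0x7=0x6 → l

inv l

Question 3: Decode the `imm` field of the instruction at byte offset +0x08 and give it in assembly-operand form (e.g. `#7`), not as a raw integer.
#1527498

[08] ca 4e 17 ee → 0xee174eca
  top 5b → 0x1d → cmpi [RI]
  rd@[26:24]=0x6 ⇒ l
  imm@[23:0]=0x174eca ⇒ #1527498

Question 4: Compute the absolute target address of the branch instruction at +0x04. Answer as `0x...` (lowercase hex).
@+04  little-endian(fc ff ff 47) = 0x47fffffc
  opcode bits[31:27]=0x8: bnz/J
  imm@[26:0]=0x7fffffc (s27→-4) ⇒ #-4
  target = base 0x9360 + off 0x04 + 4 + imm -4 = 0x9364

0x9364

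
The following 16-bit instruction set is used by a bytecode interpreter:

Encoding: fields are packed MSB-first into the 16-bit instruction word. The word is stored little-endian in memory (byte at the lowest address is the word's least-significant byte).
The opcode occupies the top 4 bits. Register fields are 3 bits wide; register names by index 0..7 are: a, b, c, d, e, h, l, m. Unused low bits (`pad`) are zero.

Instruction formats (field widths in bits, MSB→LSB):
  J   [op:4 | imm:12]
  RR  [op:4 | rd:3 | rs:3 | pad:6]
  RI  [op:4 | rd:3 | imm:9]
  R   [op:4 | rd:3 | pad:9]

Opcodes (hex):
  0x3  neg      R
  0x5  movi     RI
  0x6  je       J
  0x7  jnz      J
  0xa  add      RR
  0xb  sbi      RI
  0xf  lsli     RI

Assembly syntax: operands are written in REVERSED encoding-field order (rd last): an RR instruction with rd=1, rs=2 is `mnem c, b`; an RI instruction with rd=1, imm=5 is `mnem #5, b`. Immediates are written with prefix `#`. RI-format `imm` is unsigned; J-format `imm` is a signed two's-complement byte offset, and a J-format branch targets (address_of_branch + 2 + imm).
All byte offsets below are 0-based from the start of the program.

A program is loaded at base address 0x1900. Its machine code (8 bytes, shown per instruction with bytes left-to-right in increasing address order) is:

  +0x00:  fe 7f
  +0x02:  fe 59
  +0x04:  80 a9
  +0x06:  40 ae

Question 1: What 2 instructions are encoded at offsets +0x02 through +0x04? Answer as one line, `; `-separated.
[02] fe 59 → 0x59fe
  op=0x59fe>>12=0x5 ⇒ movi (RI)
  rd: (w>>9)&0x7=0x4 → e
  imm: (w>>0)&0x1ff=0x1fe → #510
[04] 80 a9 → 0xa980
  op=0xa980>>12=0xa ⇒ add (RR)
  rd: (w>>9)&0x7=0x4 → e
  rs: (w>>6)&0x7=0x6 → l

movi #510, e; add l, e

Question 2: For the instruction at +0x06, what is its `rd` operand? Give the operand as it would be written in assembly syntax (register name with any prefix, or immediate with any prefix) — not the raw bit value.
@+06  little-endian(40 ae) = 0xae40
  opcode bits[15:12]=0xa: add/RR
  rd: (w>>9)&0x7=0x7 → m
  rs: (w>>6)&0x7=0x1 → b

m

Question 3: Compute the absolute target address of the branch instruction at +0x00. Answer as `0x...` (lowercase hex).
+0x00: fe 7f ⇒ word 0x7ffe (little)
  op=0x7ffe>>12=0x7 ⇒ jnz (J)
  imm: (w>>0)&0xfff=0xffe (s12→-2) → #-2
  target = base 0x1900 + off 0x00 + 2 + imm -2 = 0x1900

0x1900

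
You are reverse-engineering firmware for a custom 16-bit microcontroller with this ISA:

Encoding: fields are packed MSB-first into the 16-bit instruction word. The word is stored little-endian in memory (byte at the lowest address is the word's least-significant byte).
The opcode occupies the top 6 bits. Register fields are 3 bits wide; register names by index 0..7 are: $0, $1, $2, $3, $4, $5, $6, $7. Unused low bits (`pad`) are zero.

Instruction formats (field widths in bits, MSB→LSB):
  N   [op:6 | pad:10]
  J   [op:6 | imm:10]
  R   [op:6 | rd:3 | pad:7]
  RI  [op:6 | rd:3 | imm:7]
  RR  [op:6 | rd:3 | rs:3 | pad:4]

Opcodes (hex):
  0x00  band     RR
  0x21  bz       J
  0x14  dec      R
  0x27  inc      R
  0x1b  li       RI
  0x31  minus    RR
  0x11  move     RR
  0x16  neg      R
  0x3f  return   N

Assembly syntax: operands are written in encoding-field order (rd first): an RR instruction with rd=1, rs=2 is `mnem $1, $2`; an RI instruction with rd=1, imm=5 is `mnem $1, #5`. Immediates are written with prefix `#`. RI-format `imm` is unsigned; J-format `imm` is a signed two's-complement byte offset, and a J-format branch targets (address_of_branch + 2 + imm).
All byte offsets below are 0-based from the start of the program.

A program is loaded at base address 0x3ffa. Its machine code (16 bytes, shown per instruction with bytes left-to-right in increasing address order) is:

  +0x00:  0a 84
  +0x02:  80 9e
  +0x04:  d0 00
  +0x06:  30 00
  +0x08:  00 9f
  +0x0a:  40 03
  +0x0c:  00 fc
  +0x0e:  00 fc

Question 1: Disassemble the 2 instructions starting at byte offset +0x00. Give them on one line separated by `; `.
[00] 0a 84 → 0x840a
  opcode bits[15:10]=0x21: bz/J
  [9:0] imm=10 = #10
[02] 80 9e → 0x9e80
  opcode bits[15:10]=0x27: inc/R
  [9:7] rd=5 = $5

bz #10; inc $5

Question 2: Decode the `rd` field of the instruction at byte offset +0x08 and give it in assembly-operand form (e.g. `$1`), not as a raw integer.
[08] 00 9f → 0x9f00
  top 6b → 0x27 → inc [R]
  rd: (w>>7)&0x7=0x6 → $6

$6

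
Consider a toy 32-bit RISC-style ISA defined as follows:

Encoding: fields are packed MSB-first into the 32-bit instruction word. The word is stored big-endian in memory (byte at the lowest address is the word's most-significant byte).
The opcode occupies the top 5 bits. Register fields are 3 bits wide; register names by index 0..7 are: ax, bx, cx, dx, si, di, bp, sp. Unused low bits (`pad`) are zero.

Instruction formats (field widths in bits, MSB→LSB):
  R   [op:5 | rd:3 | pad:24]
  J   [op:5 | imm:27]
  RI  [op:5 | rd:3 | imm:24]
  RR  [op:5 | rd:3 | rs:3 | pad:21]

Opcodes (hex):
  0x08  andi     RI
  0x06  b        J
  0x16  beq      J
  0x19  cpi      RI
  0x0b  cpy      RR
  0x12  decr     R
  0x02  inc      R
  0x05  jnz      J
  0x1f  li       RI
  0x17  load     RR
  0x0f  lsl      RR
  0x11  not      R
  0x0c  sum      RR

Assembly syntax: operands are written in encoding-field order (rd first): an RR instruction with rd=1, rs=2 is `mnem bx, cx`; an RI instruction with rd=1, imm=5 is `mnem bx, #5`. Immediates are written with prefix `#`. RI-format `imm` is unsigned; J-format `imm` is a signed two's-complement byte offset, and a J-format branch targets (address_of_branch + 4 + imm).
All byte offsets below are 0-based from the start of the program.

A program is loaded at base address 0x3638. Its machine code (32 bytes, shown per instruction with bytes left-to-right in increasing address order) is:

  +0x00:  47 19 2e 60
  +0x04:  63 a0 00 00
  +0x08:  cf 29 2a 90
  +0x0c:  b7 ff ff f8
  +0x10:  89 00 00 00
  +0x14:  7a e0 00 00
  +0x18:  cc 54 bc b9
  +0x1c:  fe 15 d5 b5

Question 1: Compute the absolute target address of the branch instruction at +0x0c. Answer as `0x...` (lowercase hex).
@+0c  big-endian(b7 ff ff f8) = 0xb7fffff8
  op=0xb7fffff8>>27=0x16 ⇒ beq (J)
  imm@[26:0]=0x7fffff8 (s27→-8) ⇒ #-8
  target = base 0x3638 + off 0x0c + 4 + imm -8 = 0x3640

0x3640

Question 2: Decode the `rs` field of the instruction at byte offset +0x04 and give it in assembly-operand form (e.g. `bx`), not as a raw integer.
di

+0x04: 63 a0 00 00 ⇒ word 0x63a00000 (big)
  op=0x63a00000>>27=0xc ⇒ sum (RR)
  [26:24] rd=3 = dx
  [23:21] rs=5 = di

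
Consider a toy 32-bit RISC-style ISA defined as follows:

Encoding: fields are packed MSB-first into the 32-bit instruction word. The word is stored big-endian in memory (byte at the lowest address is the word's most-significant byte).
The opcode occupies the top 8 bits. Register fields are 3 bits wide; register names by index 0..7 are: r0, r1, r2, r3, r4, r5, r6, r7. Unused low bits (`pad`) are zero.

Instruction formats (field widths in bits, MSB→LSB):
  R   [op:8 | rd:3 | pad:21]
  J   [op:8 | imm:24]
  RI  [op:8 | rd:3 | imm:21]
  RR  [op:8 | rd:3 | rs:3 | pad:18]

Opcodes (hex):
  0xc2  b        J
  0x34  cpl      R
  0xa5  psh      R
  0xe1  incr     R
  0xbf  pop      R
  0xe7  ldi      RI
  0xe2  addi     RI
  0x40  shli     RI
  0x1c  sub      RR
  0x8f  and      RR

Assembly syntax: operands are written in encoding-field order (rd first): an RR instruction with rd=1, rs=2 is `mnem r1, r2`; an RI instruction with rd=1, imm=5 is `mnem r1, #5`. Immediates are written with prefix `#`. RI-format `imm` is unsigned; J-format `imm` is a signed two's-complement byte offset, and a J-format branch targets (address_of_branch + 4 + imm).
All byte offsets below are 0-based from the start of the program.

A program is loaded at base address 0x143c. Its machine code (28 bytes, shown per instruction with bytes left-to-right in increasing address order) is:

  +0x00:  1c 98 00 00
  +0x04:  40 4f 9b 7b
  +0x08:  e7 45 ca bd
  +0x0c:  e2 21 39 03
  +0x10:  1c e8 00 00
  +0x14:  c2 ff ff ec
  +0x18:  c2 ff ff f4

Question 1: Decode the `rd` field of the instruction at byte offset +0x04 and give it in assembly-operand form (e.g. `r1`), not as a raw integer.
r2

[04] 40 4f 9b 7b → 0x404f9b7b
  opcode bits[31:24]=0x40: shli/RI
  rd: (w>>21)&0x7=0x2 → r2
  imm: (w>>0)&0x1fffff=0xf9b7b → #1022843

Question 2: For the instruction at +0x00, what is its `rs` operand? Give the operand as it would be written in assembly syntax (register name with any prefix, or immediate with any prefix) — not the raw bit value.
+0x00: 1c 98 00 00 ⇒ word 0x1c980000 (big)
  opcode bits[31:24]=0x1c: sub/RR
  [23:21] rd=4 = r4
  [20:18] rs=6 = r6

r6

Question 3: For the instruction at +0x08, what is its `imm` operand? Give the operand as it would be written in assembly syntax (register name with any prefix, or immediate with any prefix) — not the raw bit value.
#379581

+0x08: e7 45 ca bd ⇒ word 0xe745cabd (big)
  op=0xe745cabd>>24=0xe7 ⇒ ldi (RI)
  rd@[23:21]=0x2 ⇒ r2
  imm@[20:0]=0x5cabd ⇒ #379581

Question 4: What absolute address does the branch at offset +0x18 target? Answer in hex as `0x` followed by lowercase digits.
0x144c

@+18  big-endian(c2 ff ff f4) = 0xc2fffff4
  op=0xc2fffff4>>24=0xc2 ⇒ b (J)
  imm@[23:0]=0xfffff4 (s24→-12) ⇒ #-12
  target = base 0x143c + off 0x18 + 4 + imm -12 = 0x144c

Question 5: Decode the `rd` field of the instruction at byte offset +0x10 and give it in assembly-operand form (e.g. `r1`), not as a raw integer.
@+10  big-endian(1c e8 00 00) = 0x1ce80000
  top 8b → 0x1c → sub [RR]
  rd@[23:21]=0x7 ⇒ r7
  rs@[20:18]=0x2 ⇒ r2

r7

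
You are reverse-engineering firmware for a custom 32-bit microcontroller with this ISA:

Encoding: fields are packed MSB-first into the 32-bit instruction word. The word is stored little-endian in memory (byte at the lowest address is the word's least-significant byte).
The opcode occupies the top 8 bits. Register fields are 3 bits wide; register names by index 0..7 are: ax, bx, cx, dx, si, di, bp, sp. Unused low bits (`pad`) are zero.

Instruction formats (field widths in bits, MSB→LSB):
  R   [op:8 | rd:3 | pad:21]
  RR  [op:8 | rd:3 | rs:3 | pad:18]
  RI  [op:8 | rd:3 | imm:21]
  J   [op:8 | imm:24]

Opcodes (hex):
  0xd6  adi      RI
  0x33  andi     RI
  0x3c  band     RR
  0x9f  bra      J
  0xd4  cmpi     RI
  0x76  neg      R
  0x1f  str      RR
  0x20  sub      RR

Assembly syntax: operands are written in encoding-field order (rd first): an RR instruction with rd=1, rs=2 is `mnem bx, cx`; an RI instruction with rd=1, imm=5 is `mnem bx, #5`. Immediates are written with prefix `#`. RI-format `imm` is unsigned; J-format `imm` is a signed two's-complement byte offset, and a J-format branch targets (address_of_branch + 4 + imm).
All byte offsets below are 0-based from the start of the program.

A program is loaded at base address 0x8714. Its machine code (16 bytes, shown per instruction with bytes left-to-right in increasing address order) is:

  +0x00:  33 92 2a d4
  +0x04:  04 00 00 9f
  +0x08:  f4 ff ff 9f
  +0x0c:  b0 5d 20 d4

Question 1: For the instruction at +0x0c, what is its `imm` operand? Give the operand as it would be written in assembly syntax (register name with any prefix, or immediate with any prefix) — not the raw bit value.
+0x0c: b0 5d 20 d4 ⇒ word 0xd4205db0 (little)
  top 8b → 0xd4 → cmpi [RI]
  rd@[23:21]=0x1 ⇒ bx
  imm@[20:0]=0x5db0 ⇒ #23984

#23984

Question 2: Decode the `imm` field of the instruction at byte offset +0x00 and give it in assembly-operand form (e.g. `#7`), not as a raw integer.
+0x00: 33 92 2a d4 ⇒ word 0xd42a9233 (little)
  op=0xd42a9233>>24=0xd4 ⇒ cmpi (RI)
  rd@[23:21]=0x1 ⇒ bx
  imm@[20:0]=0xa9233 ⇒ #692787

#692787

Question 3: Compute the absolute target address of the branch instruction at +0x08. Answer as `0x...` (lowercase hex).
[08] f4 ff ff 9f → 0x9ffffff4
  op=0x9ffffff4>>24=0x9f ⇒ bra (J)
  imm@[23:0]=0xfffff4 (s24→-12) ⇒ #-12
  target = base 0x8714 + off 0x08 + 4 + imm -12 = 0x8714

0x8714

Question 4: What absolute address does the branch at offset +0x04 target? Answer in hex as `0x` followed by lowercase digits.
0x8720

[04] 04 00 00 9f → 0x9f000004
  op=0x9f000004>>24=0x9f ⇒ bra (J)
  imm: (w>>0)&0xffffff=0x4 → #4
  target = base 0x8714 + off 0x04 + 4 + imm 4 = 0x8720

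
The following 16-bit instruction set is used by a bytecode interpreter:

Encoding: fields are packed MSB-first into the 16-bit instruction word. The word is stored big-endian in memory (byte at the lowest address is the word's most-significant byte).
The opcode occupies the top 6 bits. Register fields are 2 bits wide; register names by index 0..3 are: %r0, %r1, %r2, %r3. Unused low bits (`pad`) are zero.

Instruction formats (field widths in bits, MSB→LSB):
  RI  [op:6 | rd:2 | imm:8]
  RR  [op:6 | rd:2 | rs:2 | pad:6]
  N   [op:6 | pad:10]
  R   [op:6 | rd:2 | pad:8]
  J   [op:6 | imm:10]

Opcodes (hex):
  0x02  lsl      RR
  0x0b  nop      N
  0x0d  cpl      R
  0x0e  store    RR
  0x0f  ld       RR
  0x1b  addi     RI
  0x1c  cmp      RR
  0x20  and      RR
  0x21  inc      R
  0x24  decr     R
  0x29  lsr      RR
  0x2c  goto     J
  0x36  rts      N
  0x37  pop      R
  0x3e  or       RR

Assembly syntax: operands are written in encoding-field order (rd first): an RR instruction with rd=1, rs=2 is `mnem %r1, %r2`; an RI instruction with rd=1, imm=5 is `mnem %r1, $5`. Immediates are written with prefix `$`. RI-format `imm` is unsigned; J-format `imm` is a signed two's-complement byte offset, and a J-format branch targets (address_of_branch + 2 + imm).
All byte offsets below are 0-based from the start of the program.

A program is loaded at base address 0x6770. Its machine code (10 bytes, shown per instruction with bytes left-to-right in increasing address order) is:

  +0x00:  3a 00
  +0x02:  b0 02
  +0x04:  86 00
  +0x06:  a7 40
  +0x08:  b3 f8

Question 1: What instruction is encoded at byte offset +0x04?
inc %r2

[04] 86 00 → 0x8600
  opcode bits[15:10]=0x21: inc/R
  rd@[9:8]=0x2 ⇒ %r2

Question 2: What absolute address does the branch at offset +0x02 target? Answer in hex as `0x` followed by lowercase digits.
[02] b0 02 → 0xb002
  op=0xb002>>10=0x2c ⇒ goto (J)
  imm@[9:0]=0x2 ⇒ $2
  target = base 0x6770 + off 0x02 + 2 + imm 2 = 0x6776

0x6776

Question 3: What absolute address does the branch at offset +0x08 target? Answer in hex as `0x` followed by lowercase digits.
0x6772

[08] b3 f8 → 0xb3f8
  top 6b → 0x2c → goto [J]
  imm@[9:0]=0x3f8 (s10→-8) ⇒ $-8
  target = base 0x6770 + off 0x08 + 2 + imm -8 = 0x6772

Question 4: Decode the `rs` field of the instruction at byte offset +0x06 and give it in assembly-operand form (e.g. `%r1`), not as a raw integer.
+0x06: a7 40 ⇒ word 0xa740 (big)
  top 6b → 0x29 → lsr [RR]
  [9:8] rd=3 = %r3
  [7:6] rs=1 = %r1

%r1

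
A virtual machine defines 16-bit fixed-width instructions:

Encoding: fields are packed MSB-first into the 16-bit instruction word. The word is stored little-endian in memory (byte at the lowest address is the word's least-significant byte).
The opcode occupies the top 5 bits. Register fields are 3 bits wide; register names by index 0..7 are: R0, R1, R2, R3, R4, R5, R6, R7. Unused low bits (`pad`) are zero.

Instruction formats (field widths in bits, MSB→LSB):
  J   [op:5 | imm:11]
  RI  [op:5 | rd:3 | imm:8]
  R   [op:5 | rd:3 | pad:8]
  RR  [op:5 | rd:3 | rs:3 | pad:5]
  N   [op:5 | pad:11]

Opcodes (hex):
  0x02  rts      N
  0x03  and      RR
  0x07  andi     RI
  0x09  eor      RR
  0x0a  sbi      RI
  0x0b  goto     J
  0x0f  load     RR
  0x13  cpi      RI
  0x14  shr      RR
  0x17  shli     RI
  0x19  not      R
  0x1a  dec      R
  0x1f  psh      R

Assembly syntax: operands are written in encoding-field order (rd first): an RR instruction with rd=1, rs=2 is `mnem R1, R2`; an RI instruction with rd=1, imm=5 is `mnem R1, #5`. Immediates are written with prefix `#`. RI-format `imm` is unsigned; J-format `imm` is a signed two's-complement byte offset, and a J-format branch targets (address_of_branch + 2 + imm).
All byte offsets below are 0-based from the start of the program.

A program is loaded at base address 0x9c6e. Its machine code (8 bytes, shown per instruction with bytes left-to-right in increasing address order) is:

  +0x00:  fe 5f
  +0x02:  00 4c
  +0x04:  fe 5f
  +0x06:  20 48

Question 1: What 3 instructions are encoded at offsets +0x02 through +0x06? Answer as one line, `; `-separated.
eor R4, R0; goto #-2; eor R0, R1

[02] 00 4c → 0x4c00
  opcode bits[15:11]=0x9: eor/RR
  [10:8] rd=4 = R4
  [7:5] rs=0 = R0
[04] fe 5f → 0x5ffe
  opcode bits[15:11]=0xb: goto/J
  [10:0] imm=2046 (s11→-2) = #-2
[06] 20 48 → 0x4820
  opcode bits[15:11]=0x9: eor/RR
  [10:8] rd=0 = R0
  [7:5] rs=1 = R1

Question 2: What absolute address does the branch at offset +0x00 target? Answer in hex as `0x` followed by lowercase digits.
0x9c6e

@+00  little-endian(fe 5f) = 0x5ffe
  opcode bits[15:11]=0xb: goto/J
  [10:0] imm=2046 (s11→-2) = #-2
  target = base 0x9c6e + off 0x00 + 2 + imm -2 = 0x9c6e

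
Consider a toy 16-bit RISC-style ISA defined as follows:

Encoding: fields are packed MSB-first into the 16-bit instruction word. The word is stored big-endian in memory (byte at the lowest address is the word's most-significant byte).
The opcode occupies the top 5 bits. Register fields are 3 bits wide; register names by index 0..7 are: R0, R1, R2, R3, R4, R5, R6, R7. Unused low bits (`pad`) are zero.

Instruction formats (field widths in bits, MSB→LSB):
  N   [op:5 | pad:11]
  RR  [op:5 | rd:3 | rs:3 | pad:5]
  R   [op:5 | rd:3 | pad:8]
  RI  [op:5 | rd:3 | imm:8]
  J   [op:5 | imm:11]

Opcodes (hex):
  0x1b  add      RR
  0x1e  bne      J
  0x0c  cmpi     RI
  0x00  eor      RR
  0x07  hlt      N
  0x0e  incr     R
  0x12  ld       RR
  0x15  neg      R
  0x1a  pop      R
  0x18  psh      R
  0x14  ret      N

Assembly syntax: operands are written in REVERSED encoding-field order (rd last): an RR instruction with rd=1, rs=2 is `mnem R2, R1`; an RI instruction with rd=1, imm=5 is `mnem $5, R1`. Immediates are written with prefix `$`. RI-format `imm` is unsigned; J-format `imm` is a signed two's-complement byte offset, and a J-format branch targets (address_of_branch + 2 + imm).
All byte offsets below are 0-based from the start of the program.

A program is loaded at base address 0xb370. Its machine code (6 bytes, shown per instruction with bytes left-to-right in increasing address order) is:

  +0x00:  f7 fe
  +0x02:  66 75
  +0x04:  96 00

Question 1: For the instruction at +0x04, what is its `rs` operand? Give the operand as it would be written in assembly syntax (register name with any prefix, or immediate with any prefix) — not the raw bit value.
+0x04: 96 00 ⇒ word 0x9600 (big)
  top 5b → 0x12 → ld [RR]
  rd: (w>>8)&0x7=0x6 → R6
  rs: (w>>5)&0x7=0x0 → R0

R0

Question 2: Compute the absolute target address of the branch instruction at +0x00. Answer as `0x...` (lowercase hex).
+0x00: f7 fe ⇒ word 0xf7fe (big)
  top 5b → 0x1e → bne [J]
  imm: (w>>0)&0x7ff=0x7fe (s11→-2) → $-2
  target = base 0xb370 + off 0x00 + 2 + imm -2 = 0xb370

0xb370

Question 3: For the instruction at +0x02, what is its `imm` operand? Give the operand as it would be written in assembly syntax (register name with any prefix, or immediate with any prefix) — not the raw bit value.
$117

+0x02: 66 75 ⇒ word 0x6675 (big)
  opcode bits[15:11]=0xc: cmpi/RI
  [10:8] rd=6 = R6
  [7:0] imm=117 = $117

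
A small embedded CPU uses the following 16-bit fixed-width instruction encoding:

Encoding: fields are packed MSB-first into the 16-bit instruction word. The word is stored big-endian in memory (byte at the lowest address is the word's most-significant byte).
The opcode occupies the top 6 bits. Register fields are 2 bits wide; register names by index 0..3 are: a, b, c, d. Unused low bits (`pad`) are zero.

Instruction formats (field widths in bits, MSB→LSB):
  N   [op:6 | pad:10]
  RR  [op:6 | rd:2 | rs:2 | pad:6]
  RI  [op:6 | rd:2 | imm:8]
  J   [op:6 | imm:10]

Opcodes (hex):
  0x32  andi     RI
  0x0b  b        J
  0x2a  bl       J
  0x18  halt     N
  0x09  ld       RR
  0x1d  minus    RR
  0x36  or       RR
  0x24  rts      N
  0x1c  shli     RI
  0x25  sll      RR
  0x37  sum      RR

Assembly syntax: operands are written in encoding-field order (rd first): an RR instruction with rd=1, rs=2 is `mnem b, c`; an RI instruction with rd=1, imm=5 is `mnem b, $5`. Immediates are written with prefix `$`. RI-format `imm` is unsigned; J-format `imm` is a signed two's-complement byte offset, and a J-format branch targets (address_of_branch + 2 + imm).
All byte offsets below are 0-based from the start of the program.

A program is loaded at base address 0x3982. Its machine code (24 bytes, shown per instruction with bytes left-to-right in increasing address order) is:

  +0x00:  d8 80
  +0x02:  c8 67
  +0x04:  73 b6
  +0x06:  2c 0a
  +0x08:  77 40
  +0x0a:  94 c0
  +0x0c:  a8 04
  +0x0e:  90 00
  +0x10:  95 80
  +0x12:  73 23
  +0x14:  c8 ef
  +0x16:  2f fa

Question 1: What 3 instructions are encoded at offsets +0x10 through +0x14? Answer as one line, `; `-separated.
[10] 95 80 → 0x9580
  op=0x9580>>10=0x25 ⇒ sll (RR)
  [9:8] rd=1 = b
  [7:6] rs=2 = c
[12] 73 23 → 0x7323
  op=0x7323>>10=0x1c ⇒ shli (RI)
  [9:8] rd=3 = d
  [7:0] imm=35 = $35
[14] c8 ef → 0xc8ef
  op=0xc8ef>>10=0x32 ⇒ andi (RI)
  [9:8] rd=0 = a
  [7:0] imm=239 = $239

sll b, c; shli d, $35; andi a, $239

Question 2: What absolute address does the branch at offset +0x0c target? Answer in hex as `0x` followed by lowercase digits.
0x3994

+0x0c: a8 04 ⇒ word 0xa804 (big)
  op=0xa804>>10=0x2a ⇒ bl (J)
  imm@[9:0]=0x4 ⇒ $4
  target = base 0x3982 + off 0x0c + 2 + imm 4 = 0x3994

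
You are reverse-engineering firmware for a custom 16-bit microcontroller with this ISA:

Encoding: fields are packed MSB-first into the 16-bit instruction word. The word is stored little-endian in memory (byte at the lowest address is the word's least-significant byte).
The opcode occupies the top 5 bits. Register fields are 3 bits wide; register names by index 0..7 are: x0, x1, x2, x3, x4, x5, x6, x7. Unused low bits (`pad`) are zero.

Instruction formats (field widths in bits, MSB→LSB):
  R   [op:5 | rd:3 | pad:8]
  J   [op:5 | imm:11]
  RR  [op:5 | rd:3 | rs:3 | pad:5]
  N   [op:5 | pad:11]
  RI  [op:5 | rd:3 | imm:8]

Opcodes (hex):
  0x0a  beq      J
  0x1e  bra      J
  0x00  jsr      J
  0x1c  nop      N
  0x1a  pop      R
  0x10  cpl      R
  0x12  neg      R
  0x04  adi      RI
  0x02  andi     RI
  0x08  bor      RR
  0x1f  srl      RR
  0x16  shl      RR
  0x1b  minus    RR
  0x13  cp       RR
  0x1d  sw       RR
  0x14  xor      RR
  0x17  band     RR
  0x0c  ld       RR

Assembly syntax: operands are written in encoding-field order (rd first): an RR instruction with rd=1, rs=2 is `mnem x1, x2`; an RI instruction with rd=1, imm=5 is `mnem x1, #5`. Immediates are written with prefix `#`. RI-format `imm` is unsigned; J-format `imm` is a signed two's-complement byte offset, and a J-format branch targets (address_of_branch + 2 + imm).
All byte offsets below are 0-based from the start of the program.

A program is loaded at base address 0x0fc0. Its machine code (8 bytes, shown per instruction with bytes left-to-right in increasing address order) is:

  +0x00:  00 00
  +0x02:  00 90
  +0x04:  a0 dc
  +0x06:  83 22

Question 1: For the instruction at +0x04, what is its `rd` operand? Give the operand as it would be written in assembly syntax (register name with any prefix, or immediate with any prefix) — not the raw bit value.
x4

@+04  little-endian(a0 dc) = 0xdca0
  op=0xdca0>>11=0x1b ⇒ minus (RR)
  [10:8] rd=4 = x4
  [7:5] rs=5 = x5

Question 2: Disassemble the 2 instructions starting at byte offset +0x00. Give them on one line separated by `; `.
jsr #0; neg x0

+0x00: 00 00 ⇒ word 0x0000 (little)
  opcode bits[15:11]=0x0: jsr/J
  imm@[10:0]=0x0 ⇒ #0
+0x02: 00 90 ⇒ word 0x9000 (little)
  opcode bits[15:11]=0x12: neg/R
  rd@[10:8]=0x0 ⇒ x0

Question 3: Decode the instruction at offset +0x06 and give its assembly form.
off 0x06: read 83 22 as little → 0x2283
  top 5b → 0x4 → adi [RI]
  rd: (w>>8)&0x7=0x2 → x2
  imm: (w>>0)&0xff=0x83 → #131

adi x2, #131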